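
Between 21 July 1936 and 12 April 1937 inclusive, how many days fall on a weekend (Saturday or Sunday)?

76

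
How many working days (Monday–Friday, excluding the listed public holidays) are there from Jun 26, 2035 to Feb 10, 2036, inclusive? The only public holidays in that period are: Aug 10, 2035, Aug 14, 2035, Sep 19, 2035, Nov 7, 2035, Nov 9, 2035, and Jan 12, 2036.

Jun 26, 2035 is a Tuesday.
From Jun 26, 2035 to Feb 10, 2036 is 230 days inclusive.
230 = 7 × 32 + 6, so there are 32 full weeks plus 6 extra days.
Each full week contributes 5 weekdays (Mon–Fri): 32 × 5 = 160.
The 6 extra days are Tuesday, Wednesday, Thursday, Friday, Saturday, Sunday — 4 of them qualify.
Total: 160 + 4 = 164.
Holidays: Aug 10, 2035 (Fri); Aug 14, 2035 (Tue); Sep 19, 2035 (Wed); Nov 7, 2035 (Wed); Nov 9, 2035 (Fri); Jan 12, 2036 (Sat).
5 of the 6 holidays fall on weekdays; the rest are weekends and were already excluded.
Business days: 164 − 5 = 159.

159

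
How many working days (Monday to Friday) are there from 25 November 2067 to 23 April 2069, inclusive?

368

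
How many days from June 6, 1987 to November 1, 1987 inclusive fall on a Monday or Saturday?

June 6, 1987 is a Saturday.
From June 6, 1987 to November 1, 1987 is 149 days inclusive.
149 = 7 × 21 + 2, so there are 21 full weeks plus 2 extra days.
Each full week contributes 2 days from the set (Mon, Sat): 21 × 2 = 42.
The 2 extra days are Sat, Sun — 1 of them qualifies.
Total: 42 + 1 = 43.

43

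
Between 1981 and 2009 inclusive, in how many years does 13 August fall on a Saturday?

4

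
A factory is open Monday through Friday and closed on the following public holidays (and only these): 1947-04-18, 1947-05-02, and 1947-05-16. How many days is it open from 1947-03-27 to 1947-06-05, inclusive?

48 business days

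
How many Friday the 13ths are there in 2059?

1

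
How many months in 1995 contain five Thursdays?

4

A month has five Thursdays exactly when Thursday falls within its first (length − 28) days.
Jan: 31 days, starts Sun → 5 of Sun, Mon, Tue
Feb: 28 days, starts Wed → 5 of (none)
Mar: 31 days, starts Wed → 5 of Wed, Thu, Fri ✓
Apr: 30 days, starts Sat → 5 of Sat, Sun
May: 31 days, starts Mon → 5 of Mon, Tue, Wed
Jun: 30 days, starts Thu → 5 of Thu, Fri ✓
Jul: 31 days, starts Sat → 5 of Sat, Sun, Mon
Aug: 31 days, starts Tue → 5 of Tue, Wed, Thu ✓
Sep: 30 days, starts Fri → 5 of Fri, Sat
Oct: 31 days, starts Sun → 5 of Sun, Mon, Tue
Nov: 30 days, starts Wed → 5 of Wed, Thu ✓
Dec: 31 days, starts Fri → 5 of Fri, Sat, Sun
Months with five Thursdays: Mar, Jun, Aug, Nov.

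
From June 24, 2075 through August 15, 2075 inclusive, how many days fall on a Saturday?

7

June 24, 2075 is a Monday.
From June 24, 2075 to August 15, 2075 is 53 days inclusive.
53 = 7 × 7 + 4, so there are 7 full weeks plus 4 extra days.
Each full week contributes one Saturday: 7 so far.
The 4 extra days are Monday, Tuesday, Wednesday, Thursday — none qualify.
Total: 7 + 0 = 7.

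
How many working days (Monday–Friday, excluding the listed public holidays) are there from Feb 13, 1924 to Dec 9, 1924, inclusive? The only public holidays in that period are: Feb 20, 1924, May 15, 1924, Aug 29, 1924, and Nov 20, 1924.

211

Feb 13, 1924 is a Wednesday.
That's 301 days from start to end, counting both.
301 = 7 × 43, so the span is exactly 43 full weeks.
Each full week contributes 5 weekdays (Mon–Fri): 43 × 5 = 215.
Total: 215.
Holidays: Feb 20, 1924 (Wed); May 15, 1924 (Thu); Aug 29, 1924 (Fri); Nov 20, 1924 (Thu).
All 4 holidays fall on weekdays, so subtract 4.
Business days: 215 − 4 = 211.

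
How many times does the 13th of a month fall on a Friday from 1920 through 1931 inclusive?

Friday-the-13ths by year:
1920: Feb, Aug
1921: May
1922: Jan, Oct
1923: Apr, Jul
1924: Jun
1925: Feb, Mar, Nov
1926: Aug
1927: May
1928: Jan, Apr, Jul
1929: Sep, Dec
1930: Jun
1931: Feb, Mar, Nov

22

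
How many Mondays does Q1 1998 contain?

1998-01-01 is a Thursday.
From 1998-01-01 to 1998-03-31 is 90 days inclusive.
90 = 7 × 12 + 6, so there are 12 full weeks plus 6 extra days.
Each full week contributes one Monday: 12 so far.
The 6 extra days are Thu, Fri, Sat, Sun, Mon, Tue — 1 of them qualifies.
Total: 12 + 1 = 13.

13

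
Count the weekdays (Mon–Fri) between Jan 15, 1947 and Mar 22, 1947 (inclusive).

Jan 15, 1947 is a Wednesday.
The range spans 67 days (inclusive of both endpoints).
67 = 7 × 9 + 4, so there are 9 full weeks plus 4 extra days.
Each full week contributes 5 weekdays (Mon–Fri): 9 × 5 = 45.
The 4 extra days are Wed, Thu, Fri, Sat — 3 of them qualify.
Total: 45 + 3 = 48.

48 weekdays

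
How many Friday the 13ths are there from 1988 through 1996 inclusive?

Friday-the-13ths by year:
1988: May
1989: Jan, Oct
1990: Apr, Jul
1991: Sep, Dec
1992: Mar, Nov
1993: Aug
1994: May
1995: Jan, Oct
1996: Sep, Dec

15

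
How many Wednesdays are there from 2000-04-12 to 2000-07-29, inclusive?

2000-04-12 is a Wednesday.
From 2000-04-12 to 2000-07-29 is 109 days inclusive.
109 = 7 × 15 + 4, so there are 15 full weeks plus 4 extra days.
Each full week contributes one Wednesday: 15 so far.
The 4 extra days are Wed, Thu, Fri, Sat — 1 of them qualifies.
Total: 15 + 1 = 16.

16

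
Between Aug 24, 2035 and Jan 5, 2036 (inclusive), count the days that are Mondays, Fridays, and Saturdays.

59

Aug 24, 2035 is a Friday.
That's 135 days from start to end, counting both.
135 = 7 × 19 + 2, so there are 19 full weeks plus 2 extra days.
Each full week contributes 3 days from the set (Mon, Fri, Sat): 19 × 3 = 57.
The 2 extra days are Fri, Sat — 2 of them qualify.
Total: 57 + 2 = 59.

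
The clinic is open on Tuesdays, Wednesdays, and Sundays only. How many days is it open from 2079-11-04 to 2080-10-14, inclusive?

2079-11-04 is a Saturday.
That's 346 days from start to end, counting both.
346 = 7 × 49 + 3, so there are 49 full weeks plus 3 extra days.
Each full week contributes 3 days from the set (Tue, Wed, Sun): 49 × 3 = 147.
The 3 extra days are Sat, Sun, Mon — 1 of them qualifies.
Total: 147 + 1 = 148.

148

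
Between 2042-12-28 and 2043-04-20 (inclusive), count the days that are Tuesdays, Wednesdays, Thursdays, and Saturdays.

64

2042-12-28 is a Sunday.
The range spans 114 days (inclusive of both endpoints).
114 = 7 × 16 + 2, so there are 16 full weeks plus 2 extra days.
Each full week contributes 4 days from the set (Tue, Wed, Thu, Sat): 16 × 4 = 64.
The 2 extra days are Sunday, Monday — none qualify.
Total: 64 + 0 = 64.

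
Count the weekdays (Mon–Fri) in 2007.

261

Jan 1, 2007 is a Monday.
The range spans 365 days (inclusive of both endpoints).
365 = 7 × 52 + 1, so there are 52 full weeks plus 1 extra day.
Each full week contributes 5 weekdays (Mon–Fri): 52 × 5 = 260.
The 1 extra day is Mon — 1 of them qualifies.
Total: 260 + 1 = 261.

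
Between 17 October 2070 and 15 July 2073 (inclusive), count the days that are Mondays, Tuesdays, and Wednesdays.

17 October 2070 is a Friday.
The range spans 1003 days (inclusive of both endpoints).
1003 = 7 × 143 + 2, so there are 143 full weeks plus 2 extra days.
Each full week contributes 3 days from the set (Mon, Tue, Wed): 143 × 3 = 429.
The 2 extra days are Friday, Saturday — none qualify.
Total: 429 + 0 = 429.

429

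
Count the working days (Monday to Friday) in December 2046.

21 weekdays

1 December 2046 is a Saturday.
From 1 December 2046 to 31 December 2046 is 31 days inclusive.
31 = 7 × 4 + 3, so there are 4 full weeks plus 3 extra days.
Each full week contributes 5 weekdays (Mon–Fri): 4 × 5 = 20.
The 3 extra days are Saturday, Sunday, Monday — 1 of them qualifies.
Total: 20 + 1 = 21.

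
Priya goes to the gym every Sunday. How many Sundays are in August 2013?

August 1, 2013 is a Thursday.
The range spans 31 days (inclusive of both endpoints).
31 = 7 × 4 + 3, so there are 4 full weeks plus 3 extra days.
Each full week contributes one Sunday: 4 so far.
The 3 extra days are Thu, Fri, Sat — none qualify.
Total: 4 + 0 = 4.

4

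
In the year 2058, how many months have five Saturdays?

4

A month has five Saturdays exactly when Saturday falls within its first (length − 28) days.
Jan: 31 days, starts Tue → 5 of Tue, Wed, Thu
Feb: 28 days, starts Fri → 5 of (none)
Mar: 31 days, starts Fri → 5 of Fri, Sat, Sun ✓
Apr: 30 days, starts Mon → 5 of Mon, Tue
May: 31 days, starts Wed → 5 of Wed, Thu, Fri
Jun: 30 days, starts Sat → 5 of Sat, Sun ✓
Jul: 31 days, starts Mon → 5 of Mon, Tue, Wed
Aug: 31 days, starts Thu → 5 of Thu, Fri, Sat ✓
Sep: 30 days, starts Sun → 5 of Sun, Mon
Oct: 31 days, starts Tue → 5 of Tue, Wed, Thu
Nov: 30 days, starts Fri → 5 of Fri, Sat ✓
Dec: 31 days, starts Sun → 5 of Sun, Mon, Tue
Months with five Saturdays: Mar, Jun, Aug, Nov.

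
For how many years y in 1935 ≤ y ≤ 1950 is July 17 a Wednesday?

Day of week of July 17 in each year:
1935: Wed ✓, 1936: Fri, 1937: Sat, 1938: Sun, 1939: Mon, 1940: Wed ✓, 1941: Thu, 1942: Fri, 1943: Sat, 1944: Mon, 1945: Tue, 1946: Wed ✓, 1947: Thu, 1948: Sat, 1949: Sun, 1950: Mon
Wednesdays: 1935, 1940, 1946.

3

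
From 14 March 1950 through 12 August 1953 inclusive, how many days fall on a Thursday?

178

14 March 1950 is a Tuesday.
The range spans 1248 days (inclusive of both endpoints).
1248 = 7 × 178 + 2, so there are 178 full weeks plus 2 extra days.
Each full week contributes one Thursday: 178 so far.
The 2 extra days are Tue, Wed — none qualify.
Total: 178 + 0 = 178.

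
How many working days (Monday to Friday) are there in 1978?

1978-01-01 is a Sunday.
That's 365 days from start to end, counting both.
365 = 7 × 52 + 1, so there are 52 full weeks plus 1 extra day.
Each full week contributes 5 weekdays (Mon–Fri): 52 × 5 = 260.
The 1 extra day is Sunday — none qualify.
Total: 260 + 0 = 260.

260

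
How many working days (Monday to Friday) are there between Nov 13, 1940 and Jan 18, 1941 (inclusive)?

48 weekdays

Nov 13, 1940 is a Wednesday.
The range spans 67 days (inclusive of both endpoints).
67 = 7 × 9 + 4, so there are 9 full weeks plus 4 extra days.
Each full week contributes 5 weekdays (Mon–Fri): 9 × 5 = 45.
The 4 extra days are Wednesday, Thursday, Friday, Saturday — 3 of them qualify.
Total: 45 + 3 = 48.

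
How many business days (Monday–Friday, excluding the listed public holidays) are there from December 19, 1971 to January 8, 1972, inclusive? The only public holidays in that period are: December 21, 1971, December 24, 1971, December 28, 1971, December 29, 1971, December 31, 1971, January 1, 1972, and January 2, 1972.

10 business days

December 19, 1971 is a Sunday.
The range spans 21 days (inclusive of both endpoints).
21 = 7 × 3, so the span is exactly 3 full weeks.
Each full week contributes 5 weekdays (Mon–Fri): 3 × 5 = 15.
Holidays: December 21, 1971 (Tue); December 24, 1971 (Fri); December 28, 1971 (Tue); December 29, 1971 (Wed); December 31, 1971 (Fri); January 1, 1972 (Sat); January 2, 1972 (Sun).
5 of the 7 holidays fall on weekdays; the rest are weekends and were already excluded.
Business days: 15 − 5 = 10.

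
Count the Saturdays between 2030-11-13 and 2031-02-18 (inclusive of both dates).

14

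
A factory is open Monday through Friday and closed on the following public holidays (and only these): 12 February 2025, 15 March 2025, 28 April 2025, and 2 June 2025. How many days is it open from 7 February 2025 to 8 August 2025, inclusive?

128

7 February 2025 is a Friday.
From 7 February 2025 to 8 August 2025 is 183 days inclusive.
183 = 7 × 26 + 1, so there are 26 full weeks plus 1 extra day.
Each full week contributes 5 weekdays (Mon–Fri): 26 × 5 = 130.
The 1 extra day is Fri — 1 of them qualifies.
Total: 130 + 1 = 131.
Holidays: 12 February 2025 (Wed); 15 March 2025 (Sat); 28 April 2025 (Mon); 2 June 2025 (Mon).
3 of the 4 holidays fall on weekdays; the rest are weekends and were already excluded.
Business days: 131 − 3 = 128.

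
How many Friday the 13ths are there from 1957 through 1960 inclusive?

Friday-the-13ths by year:
1957: Sep, Dec
1958: Jun
1959: Feb, Mar, Nov
1960: May

7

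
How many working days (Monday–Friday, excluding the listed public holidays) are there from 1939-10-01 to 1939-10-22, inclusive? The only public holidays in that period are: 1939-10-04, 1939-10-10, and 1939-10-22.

1939-10-01 is a Sunday.
The range spans 22 days (inclusive of both endpoints).
22 = 7 × 3 + 1, so there are 3 full weeks plus 1 extra day.
Each full week contributes 5 weekdays (Mon–Fri): 3 × 5 = 15.
The 1 extra day is Sunday — none qualify.
Total: 15 + 0 = 15.
Holidays: 1939-10-04 (Wed); 1939-10-10 (Tue); 1939-10-22 (Sun).
2 of the 3 holidays fall on weekdays; the rest are weekends and were already excluded.
Business days: 15 − 2 = 13.

13 working days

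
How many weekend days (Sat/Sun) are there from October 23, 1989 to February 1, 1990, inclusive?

28

October 23, 1989 is a Monday.
The range spans 102 days (inclusive of both endpoints).
102 = 7 × 14 + 4, so there are 14 full weeks plus 4 extra days.
Each full week contributes 2 weekend days (Sat, Sun): 14 × 2 = 28.
The 4 extra days are Monday, Tuesday, Wednesday, Thursday — none qualify.
Total: 28 + 0 = 28.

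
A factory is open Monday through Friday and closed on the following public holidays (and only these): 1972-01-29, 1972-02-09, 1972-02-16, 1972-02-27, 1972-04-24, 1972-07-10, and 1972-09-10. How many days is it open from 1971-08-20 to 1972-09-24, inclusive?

282

1971-08-20 is a Friday.
That's 402 days from start to end, counting both.
402 = 7 × 57 + 3, so there are 57 full weeks plus 3 extra days.
Each full week contributes 5 weekdays (Mon–Fri): 57 × 5 = 285.
The 3 extra days are Friday, Saturday, Sunday — 1 of them qualifies.
Total: 285 + 1 = 286.
Holidays: 1972-01-29 (Sat); 1972-02-09 (Wed); 1972-02-16 (Wed); 1972-02-27 (Sun); 1972-04-24 (Mon); 1972-07-10 (Mon); 1972-09-10 (Sun).
4 of the 7 holidays fall on weekdays; the rest are weekends and were already excluded.
Business days: 286 − 4 = 282.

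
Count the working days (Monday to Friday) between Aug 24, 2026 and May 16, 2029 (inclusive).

Aug 24, 2026 is a Monday.
The range spans 997 days (inclusive of both endpoints).
997 = 7 × 142 + 3, so there are 142 full weeks plus 3 extra days.
Each full week contributes 5 weekdays (Mon–Fri): 142 × 5 = 710.
The 3 extra days are Mon, Tue, Wed — 3 of them qualify.
Total: 710 + 3 = 713.

713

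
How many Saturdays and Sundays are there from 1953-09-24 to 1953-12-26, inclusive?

27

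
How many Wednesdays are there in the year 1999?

1999-01-01 is a Friday.
The range spans 365 days (inclusive of both endpoints).
365 = 7 × 52 + 1, so there are 52 full weeks plus 1 extra day.
Each full week contributes one Wednesday: 52 so far.
The 1 extra day is Friday — none qualify.
Total: 52 + 0 = 52.

52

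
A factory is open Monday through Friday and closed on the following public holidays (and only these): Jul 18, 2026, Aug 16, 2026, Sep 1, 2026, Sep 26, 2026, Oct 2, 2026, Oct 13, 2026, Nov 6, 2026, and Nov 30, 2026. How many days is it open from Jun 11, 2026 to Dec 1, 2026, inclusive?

Jun 11, 2026 is a Thursday.
The range spans 174 days (inclusive of both endpoints).
174 = 7 × 24 + 6, so there are 24 full weeks plus 6 extra days.
Each full week contributes 5 weekdays (Mon–Fri): 24 × 5 = 120.
The 6 extra days are Thursday, Friday, Saturday, Sunday, Monday, Tuesday — 4 of them qualify.
Total: 120 + 4 = 124.
Holidays: Jul 18, 2026 (Sat); Aug 16, 2026 (Sun); Sep 1, 2026 (Tue); Sep 26, 2026 (Sat); Oct 2, 2026 (Fri); Oct 13, 2026 (Tue); Nov 6, 2026 (Fri); Nov 30, 2026 (Mon).
5 of the 8 holidays fall on weekdays; the rest are weekends and were already excluded.
Business days: 124 − 5 = 119.

119 working days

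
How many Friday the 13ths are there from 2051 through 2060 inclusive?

17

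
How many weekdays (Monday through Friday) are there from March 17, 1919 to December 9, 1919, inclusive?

March 17, 1919 is a Monday.
The range spans 268 days (inclusive of both endpoints).
268 = 7 × 38 + 2, so there are 38 full weeks plus 2 extra days.
Each full week contributes 5 weekdays (Mon–Fri): 38 × 5 = 190.
The 2 extra days are Monday, Tuesday — 2 of them qualify.
Total: 190 + 2 = 192.

192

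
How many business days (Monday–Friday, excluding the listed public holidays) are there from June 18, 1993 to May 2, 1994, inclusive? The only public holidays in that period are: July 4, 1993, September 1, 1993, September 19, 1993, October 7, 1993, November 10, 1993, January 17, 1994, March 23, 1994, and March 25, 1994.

June 18, 1993 is a Friday.
That's 319 days from start to end, counting both.
319 = 7 × 45 + 4, so there are 45 full weeks plus 4 extra days.
Each full week contributes 5 weekdays (Mon–Fri): 45 × 5 = 225.
The 4 extra days are Friday, Saturday, Sunday, Monday — 2 of them qualify.
Total: 225 + 2 = 227.
Holidays: July 4, 1993 (Sun); September 1, 1993 (Wed); September 19, 1993 (Sun); October 7, 1993 (Thu); November 10, 1993 (Wed); January 17, 1994 (Mon); March 23, 1994 (Wed); March 25, 1994 (Fri).
6 of the 8 holidays fall on weekdays; the rest are weekends and were already excluded.
Business days: 227 − 6 = 221.

221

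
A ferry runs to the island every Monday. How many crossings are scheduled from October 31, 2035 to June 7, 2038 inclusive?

136

October 31, 2035 is a Wednesday.
That's 951 days from start to end, counting both.
951 = 7 × 135 + 6, so there are 135 full weeks plus 6 extra days.
Each full week contributes one Monday: 135 so far.
The 6 extra days are Wed, Thu, Fri, Sat, Sun, Mon — 1 of them qualifies.
Total: 135 + 1 = 136.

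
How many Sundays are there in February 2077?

February 1, 2077 is a Monday.
That's 28 days from start to end, counting both.
28 = 7 × 4, so the span is exactly 4 full weeks.
Each full week contributes one Sunday: 4 so far.
Total: 4.

4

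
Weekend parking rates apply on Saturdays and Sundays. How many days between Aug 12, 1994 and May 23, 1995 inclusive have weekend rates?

Aug 12, 1994 is a Friday.
The range spans 285 days (inclusive of both endpoints).
285 = 7 × 40 + 5, so there are 40 full weeks plus 5 extra days.
Each full week contributes 2 weekend days (Sat, Sun): 40 × 2 = 80.
The 5 extra days are Fri, Sat, Sun, Mon, Tue — 2 of them qualify.
Total: 80 + 2 = 82.

82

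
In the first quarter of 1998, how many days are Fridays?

13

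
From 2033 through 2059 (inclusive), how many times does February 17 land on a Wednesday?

Day of week of February 17 in each year:
2033: Thu, 2034: Fri, 2035: Sat, 2036: Sun, 2037: Tue, 2038: Wed ✓, 2039: Thu, 2040: Fri, 2041: Sun, 2042: Mon, 2043: Tue, 2044: Wed ✓, 2045: Fri, 2046: Sat, 2047: Sun, 2048: Mon, 2049: Wed ✓, 2050: Thu, 2051: Fri, 2052: Sat, 2053: Mon, 2054: Tue, 2055: Wed ✓, 2056: Thu, 2057: Sat, 2058: Sun, 2059: Mon
Wednesdays: 2038, 2044, 2049, 2055.

4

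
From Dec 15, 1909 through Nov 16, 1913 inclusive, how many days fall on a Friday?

205

Dec 15, 1909 is a Wednesday.
From Dec 15, 1909 to Nov 16, 1913 is 1433 days inclusive.
1433 = 7 × 204 + 5, so there are 204 full weeks plus 5 extra days.
Each full week contributes one Friday: 204 so far.
The 5 extra days are Wednesday, Thursday, Friday, Saturday, Sunday — 1 of them qualifies.
Total: 204 + 1 = 205.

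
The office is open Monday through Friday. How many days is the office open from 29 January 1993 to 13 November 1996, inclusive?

989

29 January 1993 is a Friday.
The range spans 1385 days (inclusive of both endpoints).
1385 = 7 × 197 + 6, so there are 197 full weeks plus 6 extra days.
Each full week contributes 5 weekdays (Mon–Fri): 197 × 5 = 985.
The 6 extra days are Fri, Sat, Sun, Mon, Tue, Wed — 4 of them qualify.
Total: 985 + 4 = 989.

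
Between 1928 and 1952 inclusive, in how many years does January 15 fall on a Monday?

Day of week of January 15 in each year:
1928: Sun, 1929: Tue, 1930: Wed, 1931: Thu, 1932: Fri, 1933: Sun, 1934: Mon ✓, 1935: Tue, 1936: Wed, 1937: Fri, 1938: Sat, 1939: Sun, 1940: Mon ✓, 1941: Wed, 1942: Thu, 1943: Fri, 1944: Sat, 1945: Mon ✓, 1946: Tue, 1947: Wed, 1948: Thu, 1949: Sat, 1950: Sun, 1951: Mon ✓, 1952: Tue
Mondays: 1934, 1940, 1945, 1951.

4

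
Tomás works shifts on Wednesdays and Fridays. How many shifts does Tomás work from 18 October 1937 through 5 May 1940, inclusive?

266

18 October 1937 is a Monday.
From 18 October 1937 to 5 May 1940 is 931 days inclusive.
931 = 7 × 133, so the span is exactly 133 full weeks.
Each full week contributes 2 days from the set (Wed, Fri): 133 × 2 = 266.
Total: 266.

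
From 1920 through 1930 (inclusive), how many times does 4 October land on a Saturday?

2

Day of week of October 4 in each year:
1920: Mon, 1921: Tue, 1922: Wed, 1923: Thu, 1924: Sat ✓, 1925: Sun, 1926: Mon, 1927: Tue, 1928: Thu, 1929: Fri, 1930: Sat ✓
Saturdays: 1924, 1930.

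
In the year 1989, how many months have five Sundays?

5

A month has five Sundays exactly when Sunday falls within its first (length − 28) days.
Jan: 31 days, starts Sun → 5 of Sun, Mon, Tue ✓
Feb: 28 days, starts Wed → 5 of (none)
Mar: 31 days, starts Wed → 5 of Wed, Thu, Fri
Apr: 30 days, starts Sat → 5 of Sat, Sun ✓
May: 31 days, starts Mon → 5 of Mon, Tue, Wed
Jun: 30 days, starts Thu → 5 of Thu, Fri
Jul: 31 days, starts Sat → 5 of Sat, Sun, Mon ✓
Aug: 31 days, starts Tue → 5 of Tue, Wed, Thu
Sep: 30 days, starts Fri → 5 of Fri, Sat
Oct: 31 days, starts Sun → 5 of Sun, Mon, Tue ✓
Nov: 30 days, starts Wed → 5 of Wed, Thu
Dec: 31 days, starts Fri → 5 of Fri, Sat, Sun ✓
Months with five Sundays: Jan, Apr, Jul, Oct, Dec.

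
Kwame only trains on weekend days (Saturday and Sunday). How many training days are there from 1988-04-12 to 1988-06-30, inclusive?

1988-04-12 is a Tuesday.
From 1988-04-12 to 1988-06-30 is 80 days inclusive.
80 = 7 × 11 + 3, so there are 11 full weeks plus 3 extra days.
Each full week contributes 2 weekend days (Sat, Sun): 11 × 2 = 22.
The 3 extra days are Tuesday, Wednesday, Thursday — none qualify.
Total: 22 + 0 = 22.

22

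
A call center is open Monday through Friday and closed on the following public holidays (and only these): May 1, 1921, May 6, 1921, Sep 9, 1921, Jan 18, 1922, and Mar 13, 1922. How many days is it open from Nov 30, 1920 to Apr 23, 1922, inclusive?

Nov 30, 1920 is a Tuesday.
That's 510 days from start to end, counting both.
510 = 7 × 72 + 6, so there are 72 full weeks plus 6 extra days.
Each full week contributes 5 weekdays (Mon–Fri): 72 × 5 = 360.
The 6 extra days are Tuesday, Wednesday, Thursday, Friday, Saturday, Sunday — 4 of them qualify.
Total: 360 + 4 = 364.
Holidays: May 1, 1921 (Sun); May 6, 1921 (Fri); Sep 9, 1921 (Fri); Jan 18, 1922 (Wed); Mar 13, 1922 (Mon).
4 of the 5 holidays fall on weekdays; the rest are weekends and were already excluded.
Business days: 364 − 4 = 360.

360 working days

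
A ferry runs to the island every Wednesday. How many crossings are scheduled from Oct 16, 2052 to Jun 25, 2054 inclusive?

Oct 16, 2052 is a Wednesday.
From Oct 16, 2052 to Jun 25, 2054 is 618 days inclusive.
618 = 7 × 88 + 2, so there are 88 full weeks plus 2 extra days.
Each full week contributes one Wednesday: 88 so far.
The 2 extra days are Wed, Thu — 1 of them qualifies.
Total: 88 + 1 = 89.

89 Wednesdays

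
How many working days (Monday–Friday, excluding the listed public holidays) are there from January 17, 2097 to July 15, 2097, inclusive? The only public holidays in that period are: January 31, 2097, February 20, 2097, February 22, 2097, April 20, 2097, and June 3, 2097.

124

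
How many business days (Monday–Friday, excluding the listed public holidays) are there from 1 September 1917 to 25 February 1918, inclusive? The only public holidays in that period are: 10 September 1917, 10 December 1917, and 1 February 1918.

1 September 1917 is a Saturday.
The range spans 178 days (inclusive of both endpoints).
178 = 7 × 25 + 3, so there are 25 full weeks plus 3 extra days.
Each full week contributes 5 weekdays (Mon–Fri): 25 × 5 = 125.
The 3 extra days are Saturday, Sunday, Monday — 1 of them qualifies.
Total: 125 + 1 = 126.
Holidays: 10 September 1917 (Mon); 10 December 1917 (Mon); 1 February 1918 (Fri).
All 3 holidays fall on weekdays, so subtract 3.
Business days: 126 − 3 = 123.

123 business days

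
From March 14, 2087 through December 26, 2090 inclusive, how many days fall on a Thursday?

March 14, 2087 is a Friday.
That's 1384 days from start to end, counting both.
1384 = 7 × 197 + 5, so there are 197 full weeks plus 5 extra days.
Each full week contributes one Thursday: 197 so far.
The 5 extra days are Fri, Sat, Sun, Mon, Tue — none qualify.
Total: 197 + 0 = 197.

197 Thursdays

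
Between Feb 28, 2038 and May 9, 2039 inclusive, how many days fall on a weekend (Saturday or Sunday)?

125

Feb 28, 2038 is a Sunday.
From Feb 28, 2038 to May 9, 2039 is 436 days inclusive.
436 = 7 × 62 + 2, so there are 62 full weeks plus 2 extra days.
Each full week contributes 2 weekend days (Sat, Sun): 62 × 2 = 124.
The 2 extra days are Sun, Mon — 1 of them qualifies.
Total: 124 + 1 = 125.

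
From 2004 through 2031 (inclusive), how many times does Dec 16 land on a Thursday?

4

Day of week of December 16 in each year:
2004: Thu ✓, 2005: Fri, 2006: Sat, 2007: Sun, 2008: Tue, 2009: Wed, 2010: Thu ✓, 2011: Fri, 2012: Sun, 2013: Mon, 2014: Tue, 2015: Wed, 2016: Fri, 2017: Sat, 2018: Sun, 2019: Mon, 2020: Wed, 2021: Thu ✓, 2022: Fri, 2023: Sat, 2024: Mon, 2025: Tue, 2026: Wed, 2027: Thu ✓, 2028: Sat, 2029: Sun, 2030: Mon, 2031: Tue
Thursdays: 2004, 2010, 2021, 2027.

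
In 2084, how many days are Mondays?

52

1 January 2084 is a Saturday.
From 1 January 2084 to 31 December 2084 is 366 days inclusive.
366 = 7 × 52 + 2, so there are 52 full weeks plus 2 extra days.
Each full week contributes one Monday: 52 so far.
The 2 extra days are Sat, Sun — none qualify.
Total: 52 + 0 = 52.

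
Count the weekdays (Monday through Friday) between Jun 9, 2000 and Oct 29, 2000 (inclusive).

Jun 9, 2000 is a Friday.
The range spans 143 days (inclusive of both endpoints).
143 = 7 × 20 + 3, so there are 20 full weeks plus 3 extra days.
Each full week contributes 5 weekdays (Mon–Fri): 20 × 5 = 100.
The 3 extra days are Friday, Saturday, Sunday — 1 of them qualifies.
Total: 100 + 1 = 101.

101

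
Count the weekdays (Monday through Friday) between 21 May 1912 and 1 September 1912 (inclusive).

74

21 May 1912 is a Tuesday.
The range spans 104 days (inclusive of both endpoints).
104 = 7 × 14 + 6, so there are 14 full weeks plus 6 extra days.
Each full week contributes 5 weekdays (Mon–Fri): 14 × 5 = 70.
The 6 extra days are Tuesday, Wednesday, Thursday, Friday, Saturday, Sunday — 4 of them qualify.
Total: 70 + 4 = 74.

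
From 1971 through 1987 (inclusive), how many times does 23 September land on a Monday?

2

Day of week of September 23 in each year:
1971: Thu, 1972: Sat, 1973: Sun, 1974: Mon ✓, 1975: Tue, 1976: Thu, 1977: Fri, 1978: Sat, 1979: Sun, 1980: Tue, 1981: Wed, 1982: Thu, 1983: Fri, 1984: Sun, 1985: Mon ✓, 1986: Tue, 1987: Wed
Mondays: 1974, 1985.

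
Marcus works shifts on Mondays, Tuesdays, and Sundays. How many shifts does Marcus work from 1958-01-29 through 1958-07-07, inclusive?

68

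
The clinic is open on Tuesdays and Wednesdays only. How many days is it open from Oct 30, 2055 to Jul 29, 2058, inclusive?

286

Oct 30, 2055 is a Saturday.
From Oct 30, 2055 to Jul 29, 2058 is 1004 days inclusive.
1004 = 7 × 143 + 3, so there are 143 full weeks plus 3 extra days.
Each full week contributes 2 days from the set (Tue, Wed): 143 × 2 = 286.
The 3 extra days are Sat, Sun, Mon — none qualify.
Total: 286 + 0 = 286.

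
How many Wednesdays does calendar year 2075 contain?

January 1, 2075 is a Tuesday.
The range spans 365 days (inclusive of both endpoints).
365 = 7 × 52 + 1, so there are 52 full weeks plus 1 extra day.
Each full week contributes one Wednesday: 52 so far.
The 1 extra day is Tuesday — none qualify.
Total: 52 + 0 = 52.

52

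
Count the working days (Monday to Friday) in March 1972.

March 1, 1972 is a Wednesday.
From March 1, 1972 to March 31, 1972 is 31 days inclusive.
31 = 7 × 4 + 3, so there are 4 full weeks plus 3 extra days.
Each full week contributes 5 weekdays (Mon–Fri): 4 × 5 = 20.
The 3 extra days are Wednesday, Thursday, Friday — 3 of them qualify.
Total: 20 + 3 = 23.

23 weekdays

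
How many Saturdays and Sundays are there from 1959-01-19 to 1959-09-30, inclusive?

72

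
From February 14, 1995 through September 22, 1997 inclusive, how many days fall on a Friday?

February 14, 1995 is a Tuesday.
The range spans 952 days (inclusive of both endpoints).
952 = 7 × 136, so the span is exactly 136 full weeks.
Each full week contributes one Friday: 136 so far.

136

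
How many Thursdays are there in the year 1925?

Jan 1, 1925 is a Thursday.
The range spans 365 days (inclusive of both endpoints).
365 = 7 × 52 + 1, so there are 52 full weeks plus 1 extra day.
Each full week contributes one Thursday: 52 so far.
The 1 extra day is Thu — 1 of them qualifies.
Total: 52 + 1 = 53.

53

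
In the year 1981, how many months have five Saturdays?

4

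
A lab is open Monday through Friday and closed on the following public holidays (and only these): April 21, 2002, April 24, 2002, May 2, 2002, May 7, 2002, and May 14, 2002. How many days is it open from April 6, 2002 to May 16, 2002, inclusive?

April 6, 2002 is a Saturday.
The range spans 41 days (inclusive of both endpoints).
41 = 7 × 5 + 6, so there are 5 full weeks plus 6 extra days.
Each full week contributes 5 weekdays (Mon–Fri): 5 × 5 = 25.
The 6 extra days are Sat, Sun, Mon, Tue, Wed, Thu — 4 of them qualify.
Total: 25 + 4 = 29.
Holidays: April 21, 2002 (Sun); April 24, 2002 (Wed); May 2, 2002 (Thu); May 7, 2002 (Tue); May 14, 2002 (Tue).
4 of the 5 holidays fall on weekdays; the rest are weekends and were already excluded.
Business days: 29 − 4 = 25.

25 business days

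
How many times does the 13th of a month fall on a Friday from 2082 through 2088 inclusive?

12

Friday-the-13ths by year:
2082: Feb, Mar, Nov
2083: Aug
2084: Oct
2085: Apr, Jul
2086: Sep, Dec
2087: Jun
2088: Feb, Aug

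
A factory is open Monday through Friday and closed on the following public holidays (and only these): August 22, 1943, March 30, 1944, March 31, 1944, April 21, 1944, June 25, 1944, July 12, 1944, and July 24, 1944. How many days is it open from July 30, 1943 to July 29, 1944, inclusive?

256

July 30, 1943 is a Friday.
The range spans 366 days (inclusive of both endpoints).
366 = 7 × 52 + 2, so there are 52 full weeks plus 2 extra days.
Each full week contributes 5 weekdays (Mon–Fri): 52 × 5 = 260.
The 2 extra days are Fri, Sat — 1 of them qualifies.
Total: 260 + 1 = 261.
Holidays: August 22, 1943 (Sun); March 30, 1944 (Thu); March 31, 1944 (Fri); April 21, 1944 (Fri); June 25, 1944 (Sun); July 12, 1944 (Wed); July 24, 1944 (Mon).
5 of the 7 holidays fall on weekdays; the rest are weekends and were already excluded.
Business days: 261 − 5 = 256.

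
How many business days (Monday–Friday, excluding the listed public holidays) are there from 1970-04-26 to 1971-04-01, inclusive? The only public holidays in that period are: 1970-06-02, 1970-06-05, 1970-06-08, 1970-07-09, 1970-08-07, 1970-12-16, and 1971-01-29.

1970-04-26 is a Sunday.
The range spans 341 days (inclusive of both endpoints).
341 = 7 × 48 + 5, so there are 48 full weeks plus 5 extra days.
Each full week contributes 5 weekdays (Mon–Fri): 48 × 5 = 240.
The 5 extra days are Sunday, Monday, Tuesday, Wednesday, Thursday — 4 of them qualify.
Total: 240 + 4 = 244.
Holidays: 1970-06-02 (Tue); 1970-06-05 (Fri); 1970-06-08 (Mon); 1970-07-09 (Thu); 1970-08-07 (Fri); 1970-12-16 (Wed); 1971-01-29 (Fri).
All 7 holidays fall on weekdays, so subtract 7.
Business days: 244 − 7 = 237.

237 business days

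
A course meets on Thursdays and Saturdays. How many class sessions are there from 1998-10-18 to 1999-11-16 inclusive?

1998-10-18 is a Sunday.
The range spans 395 days (inclusive of both endpoints).
395 = 7 × 56 + 3, so there are 56 full weeks plus 3 extra days.
Each full week contributes 2 days from the set (Thu, Sat): 56 × 2 = 112.
The 3 extra days are Sun, Mon, Tue — none qualify.
Total: 112 + 0 = 112.

112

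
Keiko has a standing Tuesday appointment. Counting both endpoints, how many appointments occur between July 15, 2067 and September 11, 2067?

8

July 15, 2067 is a Friday.
That's 59 days from start to end, counting both.
59 = 7 × 8 + 3, so there are 8 full weeks plus 3 extra days.
Each full week contributes one Tuesday: 8 so far.
The 3 extra days are Friday, Saturday, Sunday — none qualify.
Total: 8 + 0 = 8.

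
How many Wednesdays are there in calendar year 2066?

52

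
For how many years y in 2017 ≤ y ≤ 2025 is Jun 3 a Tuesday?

1

Day of week of June 3 in each year:
2017: Sat, 2018: Sun, 2019: Mon, 2020: Wed, 2021: Thu, 2022: Fri, 2023: Sat, 2024: Mon, 2025: Tue ✓
Tuesdays: 2025.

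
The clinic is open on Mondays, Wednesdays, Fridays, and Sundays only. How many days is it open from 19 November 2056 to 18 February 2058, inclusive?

19 November 2056 is a Sunday.
The range spans 457 days (inclusive of both endpoints).
457 = 7 × 65 + 2, so there are 65 full weeks plus 2 extra days.
Each full week contributes 4 days from the set (Mon, Wed, Fri, Sun): 65 × 4 = 260.
The 2 extra days are Sun, Mon — 2 of them qualify.
Total: 260 + 2 = 262.

262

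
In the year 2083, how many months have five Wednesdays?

4

A month has five Wednesdays exactly when Wednesday falls within its first (length − 28) days.
Jan: 31 days, starts Fri → 5 of Fri, Sat, Sun
Feb: 28 days, starts Mon → 5 of (none)
Mar: 31 days, starts Mon → 5 of Mon, Tue, Wed ✓
Apr: 30 days, starts Thu → 5 of Thu, Fri
May: 31 days, starts Sat → 5 of Sat, Sun, Mon
Jun: 30 days, starts Tue → 5 of Tue, Wed ✓
Jul: 31 days, starts Thu → 5 of Thu, Fri, Sat
Aug: 31 days, starts Sun → 5 of Sun, Mon, Tue
Sep: 30 days, starts Wed → 5 of Wed, Thu ✓
Oct: 31 days, starts Fri → 5 of Fri, Sat, Sun
Nov: 30 days, starts Mon → 5 of Mon, Tue
Dec: 31 days, starts Wed → 5 of Wed, Thu, Fri ✓
Months with five Wednesdays: Mar, Jun, Sep, Dec.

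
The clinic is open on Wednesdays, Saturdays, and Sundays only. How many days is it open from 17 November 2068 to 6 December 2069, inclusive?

165

17 November 2068 is a Saturday.
From 17 November 2068 to 6 December 2069 is 385 days inclusive.
385 = 7 × 55, so the span is exactly 55 full weeks.
Each full week contributes 3 days from the set (Wed, Sat, Sun): 55 × 3 = 165.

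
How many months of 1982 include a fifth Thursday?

4

A month has five Thursdays exactly when Thursday falls within its first (length − 28) days.
Jan: 31 days, starts Fri → 5 of Fri, Sat, Sun
Feb: 28 days, starts Mon → 5 of (none)
Mar: 31 days, starts Mon → 5 of Mon, Tue, Wed
Apr: 30 days, starts Thu → 5 of Thu, Fri ✓
May: 31 days, starts Sat → 5 of Sat, Sun, Mon
Jun: 30 days, starts Tue → 5 of Tue, Wed
Jul: 31 days, starts Thu → 5 of Thu, Fri, Sat ✓
Aug: 31 days, starts Sun → 5 of Sun, Mon, Tue
Sep: 30 days, starts Wed → 5 of Wed, Thu ✓
Oct: 31 days, starts Fri → 5 of Fri, Sat, Sun
Nov: 30 days, starts Mon → 5 of Mon, Tue
Dec: 31 days, starts Wed → 5 of Wed, Thu, Fri ✓
Months with five Thursdays: Apr, Jul, Sep, Dec.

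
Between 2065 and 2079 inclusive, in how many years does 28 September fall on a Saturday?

2

Day of week of September 28 in each year:
2065: Mon, 2066: Tue, 2067: Wed, 2068: Fri, 2069: Sat ✓, 2070: Sun, 2071: Mon, 2072: Wed, 2073: Thu, 2074: Fri, 2075: Sat ✓, 2076: Mon, 2077: Tue, 2078: Wed, 2079: Thu
Saturdays: 2069, 2075.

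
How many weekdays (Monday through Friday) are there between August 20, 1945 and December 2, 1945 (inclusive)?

August 20, 1945 is a Monday.
From August 20, 1945 to December 2, 1945 is 105 days inclusive.
105 = 7 × 15, so the span is exactly 15 full weeks.
Each full week contributes 5 weekdays (Mon–Fri): 15 × 5 = 75.
Total: 75.

75 weekdays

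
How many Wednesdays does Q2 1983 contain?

13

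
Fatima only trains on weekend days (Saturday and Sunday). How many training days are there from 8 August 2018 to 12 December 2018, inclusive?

36

8 August 2018 is a Wednesday.
From 8 August 2018 to 12 December 2018 is 127 days inclusive.
127 = 7 × 18 + 1, so there are 18 full weeks plus 1 extra day.
Each full week contributes 2 weekend days (Sat, Sun): 18 × 2 = 36.
The 1 extra day is Wednesday — none qualify.
Total: 36 + 0 = 36.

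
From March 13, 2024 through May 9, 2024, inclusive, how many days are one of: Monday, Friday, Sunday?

March 13, 2024 is a Wednesday.
From March 13, 2024 to May 9, 2024 is 58 days inclusive.
58 = 7 × 8 + 2, so there are 8 full weeks plus 2 extra days.
Each full week contributes 3 days from the set (Mon, Fri, Sun): 8 × 3 = 24.
The 2 extra days are Wed, Thu — none qualify.
Total: 24 + 0 = 24.

24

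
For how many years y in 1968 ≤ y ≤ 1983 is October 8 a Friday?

Day of week of October 8 in each year:
1968: Tue, 1969: Wed, 1970: Thu, 1971: Fri ✓, 1972: Sun, 1973: Mon, 1974: Tue, 1975: Wed, 1976: Fri ✓, 1977: Sat, 1978: Sun, 1979: Mon, 1980: Wed, 1981: Thu, 1982: Fri ✓, 1983: Sat
Fridays: 1971, 1976, 1982.

3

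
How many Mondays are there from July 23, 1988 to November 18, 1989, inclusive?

July 23, 1988 is a Saturday.
The range spans 484 days (inclusive of both endpoints).
484 = 7 × 69 + 1, so there are 69 full weeks plus 1 extra day.
Each full week contributes one Monday: 69 so far.
The 1 extra day is Saturday — none qualify.
Total: 69 + 0 = 69.

69 Mondays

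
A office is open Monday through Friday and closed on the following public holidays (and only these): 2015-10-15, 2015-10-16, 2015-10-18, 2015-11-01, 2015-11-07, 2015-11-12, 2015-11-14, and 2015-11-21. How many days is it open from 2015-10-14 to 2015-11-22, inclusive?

25

2015-10-14 is a Wednesday.
That's 40 days from start to end, counting both.
40 = 7 × 5 + 5, so there are 5 full weeks plus 5 extra days.
Each full week contributes 5 weekdays (Mon–Fri): 5 × 5 = 25.
The 5 extra days are Wed, Thu, Fri, Sat, Sun — 3 of them qualify.
Total: 25 + 3 = 28.
Holidays: 2015-10-15 (Thu); 2015-10-16 (Fri); 2015-10-18 (Sun); 2015-11-01 (Sun); 2015-11-07 (Sat); 2015-11-12 (Thu); 2015-11-14 (Sat); 2015-11-21 (Sat).
3 of the 8 holidays fall on weekdays; the rest are weekends and were already excluded.
Business days: 28 − 3 = 25.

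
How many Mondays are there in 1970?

Jan 1, 1970 is a Thursday.
From Jan 1, 1970 to Dec 31, 1970 is 365 days inclusive.
365 = 7 × 52 + 1, so there are 52 full weeks plus 1 extra day.
Each full week contributes one Monday: 52 so far.
The 1 extra day is Thursday — none qualify.
Total: 52 + 0 = 52.

52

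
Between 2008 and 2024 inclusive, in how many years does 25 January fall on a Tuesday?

Day of week of January 25 in each year:
2008: Fri, 2009: Sun, 2010: Mon, 2011: Tue ✓, 2012: Wed, 2013: Fri, 2014: Sat, 2015: Sun, 2016: Mon, 2017: Wed, 2018: Thu, 2019: Fri, 2020: Sat, 2021: Mon, 2022: Tue ✓, 2023: Wed, 2024: Thu
Tuesdays: 2011, 2022.

2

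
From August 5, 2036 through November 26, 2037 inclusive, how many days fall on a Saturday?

August 5, 2036 is a Tuesday.
From August 5, 2036 to November 26, 2037 is 479 days inclusive.
479 = 7 × 68 + 3, so there are 68 full weeks plus 3 extra days.
Each full week contributes one Saturday: 68 so far.
The 3 extra days are Tue, Wed, Thu — none qualify.
Total: 68 + 0 = 68.

68 Saturdays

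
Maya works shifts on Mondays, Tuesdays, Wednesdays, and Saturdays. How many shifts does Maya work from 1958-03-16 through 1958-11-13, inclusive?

139

1958-03-16 is a Sunday.
That's 243 days from start to end, counting both.
243 = 7 × 34 + 5, so there are 34 full weeks plus 5 extra days.
Each full week contributes 4 days from the set (Mon, Tue, Wed, Sat): 34 × 4 = 136.
The 5 extra days are Sunday, Monday, Tuesday, Wednesday, Thursday — 3 of them qualify.
Total: 136 + 3 = 139.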